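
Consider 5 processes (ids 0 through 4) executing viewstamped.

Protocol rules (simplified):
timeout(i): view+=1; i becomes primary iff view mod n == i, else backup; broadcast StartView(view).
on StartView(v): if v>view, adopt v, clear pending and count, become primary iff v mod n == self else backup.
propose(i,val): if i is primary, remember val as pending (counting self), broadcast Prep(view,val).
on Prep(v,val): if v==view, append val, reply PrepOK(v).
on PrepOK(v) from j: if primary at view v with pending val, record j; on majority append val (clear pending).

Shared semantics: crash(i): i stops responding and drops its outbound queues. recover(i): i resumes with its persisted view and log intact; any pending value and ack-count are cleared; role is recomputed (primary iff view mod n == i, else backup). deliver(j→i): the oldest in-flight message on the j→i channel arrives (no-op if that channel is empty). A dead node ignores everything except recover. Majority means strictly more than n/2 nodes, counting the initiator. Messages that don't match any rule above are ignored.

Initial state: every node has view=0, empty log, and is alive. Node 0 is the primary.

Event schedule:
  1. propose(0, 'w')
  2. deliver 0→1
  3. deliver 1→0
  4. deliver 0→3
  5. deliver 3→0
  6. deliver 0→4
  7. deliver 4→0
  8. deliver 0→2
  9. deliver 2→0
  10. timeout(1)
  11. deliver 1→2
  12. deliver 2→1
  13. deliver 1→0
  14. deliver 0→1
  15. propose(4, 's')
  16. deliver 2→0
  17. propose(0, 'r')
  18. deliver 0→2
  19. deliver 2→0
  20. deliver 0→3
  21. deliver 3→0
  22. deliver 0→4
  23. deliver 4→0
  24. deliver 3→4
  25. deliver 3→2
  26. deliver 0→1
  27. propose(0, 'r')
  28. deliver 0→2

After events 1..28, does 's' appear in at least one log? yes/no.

no

step 1 propose(0,'w'): —
step 2 deliver 0→1: 1={back,v=0,log=w}
step 3 deliver 1→0: —
step 4 deliver 0→3: 3={back,v=0,log=w}
step 5 deliver 3→0: 0={prim,v=0,log=w}
step 6 deliver 0→4: 4={back,v=0,log=w}
step 7 deliver 4→0: —
step 8 deliver 0→2: 2={back,v=0,log=w}
step 9 deliver 2→0: —
step 10 timeout(1): 1={prim,v=1,log=w}
step 11 deliver 1→2: 2={back,v=1,log=w}
step 12 deliver 2→1: —
step 13 deliver 1→0: 0={back,v=1,log=w}
step 14 deliver 0→1: —
step 15 propose(4,'s'): —
step 16 deliver 2→0: —
step 17 propose(0,'r'): —
step 18 deliver 0→2: —
step 19 deliver 2→0: —
step 20 deliver 0→3: —
step 21 deliver 3→0: —
step 22 deliver 0→4: —
step 23 deliver 4→0: —
step 24 deliver 3→4: —
step 25 deliver 3→2: —
step 26 deliver 0→1: —
step 27 propose(0,'r'): —
step 28 deliver 0→2: —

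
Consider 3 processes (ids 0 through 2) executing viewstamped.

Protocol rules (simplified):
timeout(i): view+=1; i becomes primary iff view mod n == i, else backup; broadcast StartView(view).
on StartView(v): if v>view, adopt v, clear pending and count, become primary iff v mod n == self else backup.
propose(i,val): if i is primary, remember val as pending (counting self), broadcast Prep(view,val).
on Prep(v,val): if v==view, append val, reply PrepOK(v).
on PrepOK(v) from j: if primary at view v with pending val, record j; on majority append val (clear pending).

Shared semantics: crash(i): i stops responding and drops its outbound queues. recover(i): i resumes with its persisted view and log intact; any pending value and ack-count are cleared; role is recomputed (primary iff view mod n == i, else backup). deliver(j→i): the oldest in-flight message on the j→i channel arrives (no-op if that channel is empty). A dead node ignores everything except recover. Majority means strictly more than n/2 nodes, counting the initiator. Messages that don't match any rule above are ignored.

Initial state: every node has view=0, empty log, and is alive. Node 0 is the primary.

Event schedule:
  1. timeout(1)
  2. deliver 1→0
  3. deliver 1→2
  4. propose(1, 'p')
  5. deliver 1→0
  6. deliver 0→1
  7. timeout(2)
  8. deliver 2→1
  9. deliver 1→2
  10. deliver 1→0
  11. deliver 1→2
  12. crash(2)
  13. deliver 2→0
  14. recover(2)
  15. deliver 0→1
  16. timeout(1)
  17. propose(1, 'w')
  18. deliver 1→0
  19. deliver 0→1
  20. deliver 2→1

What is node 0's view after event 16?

1

step 1 timeout(1): 1={prim,v=1,log=-}
step 2 deliver 1→0: 0={back,v=1,log=-}
step 3 deliver 1→2: 2={back,v=1,log=-}
step 4 propose(1,'p'): —
step 5 deliver 1→0: 0={back,v=1,log=p}
step 6 deliver 0→1: 1={prim,v=1,log=p}
step 7 timeout(2): 2={prim,v=2,log=-}
step 8 deliver 2→1: 1={back,v=2,log=p}
step 9 deliver 1→2: —
step 10 deliver 1→0: —
step 11 deliver 1→2: —
step 12 crash(2): 2={✗prim,v=2,log=-}
step 13 deliver 2→0: —
step 14 recover(2): 2={prim,v=2,log=-}
step 15 deliver 0→1: —
step 16 timeout(1): 1={back,v=3,log=p}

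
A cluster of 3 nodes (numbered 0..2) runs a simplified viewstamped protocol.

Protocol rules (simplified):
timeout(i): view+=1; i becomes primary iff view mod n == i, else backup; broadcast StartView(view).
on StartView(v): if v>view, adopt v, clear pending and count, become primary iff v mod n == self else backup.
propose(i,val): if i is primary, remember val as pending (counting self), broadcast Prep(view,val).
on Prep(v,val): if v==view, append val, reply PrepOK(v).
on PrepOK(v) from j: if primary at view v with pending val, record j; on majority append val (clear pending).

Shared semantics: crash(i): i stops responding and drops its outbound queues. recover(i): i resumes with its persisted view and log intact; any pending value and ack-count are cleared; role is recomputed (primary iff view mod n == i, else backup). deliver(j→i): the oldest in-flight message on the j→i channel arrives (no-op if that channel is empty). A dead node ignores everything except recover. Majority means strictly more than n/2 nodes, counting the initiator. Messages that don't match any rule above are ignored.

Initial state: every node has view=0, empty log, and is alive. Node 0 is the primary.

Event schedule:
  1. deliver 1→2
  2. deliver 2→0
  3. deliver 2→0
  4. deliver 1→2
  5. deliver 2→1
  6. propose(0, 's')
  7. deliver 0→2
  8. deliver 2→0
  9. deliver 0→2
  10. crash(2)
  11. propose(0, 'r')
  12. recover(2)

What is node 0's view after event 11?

[1] deliver 1→2 → ∅
[2] deliver 2→0 → ∅
[3] deliver 2→0 → ∅
[4] deliver 1→2 → ∅
[5] deliver 2→1 → ∅
[6] propose(0,'s') → ∅
[7] deliver 0→2 → N2(back v0 [s])
[8] deliver 2→0 → N0(prim v0 [s])
[9] deliver 0→2 → ∅
[10] crash(2) → N2(✗back v0 [s])
[11] propose(0,'r') → ∅

0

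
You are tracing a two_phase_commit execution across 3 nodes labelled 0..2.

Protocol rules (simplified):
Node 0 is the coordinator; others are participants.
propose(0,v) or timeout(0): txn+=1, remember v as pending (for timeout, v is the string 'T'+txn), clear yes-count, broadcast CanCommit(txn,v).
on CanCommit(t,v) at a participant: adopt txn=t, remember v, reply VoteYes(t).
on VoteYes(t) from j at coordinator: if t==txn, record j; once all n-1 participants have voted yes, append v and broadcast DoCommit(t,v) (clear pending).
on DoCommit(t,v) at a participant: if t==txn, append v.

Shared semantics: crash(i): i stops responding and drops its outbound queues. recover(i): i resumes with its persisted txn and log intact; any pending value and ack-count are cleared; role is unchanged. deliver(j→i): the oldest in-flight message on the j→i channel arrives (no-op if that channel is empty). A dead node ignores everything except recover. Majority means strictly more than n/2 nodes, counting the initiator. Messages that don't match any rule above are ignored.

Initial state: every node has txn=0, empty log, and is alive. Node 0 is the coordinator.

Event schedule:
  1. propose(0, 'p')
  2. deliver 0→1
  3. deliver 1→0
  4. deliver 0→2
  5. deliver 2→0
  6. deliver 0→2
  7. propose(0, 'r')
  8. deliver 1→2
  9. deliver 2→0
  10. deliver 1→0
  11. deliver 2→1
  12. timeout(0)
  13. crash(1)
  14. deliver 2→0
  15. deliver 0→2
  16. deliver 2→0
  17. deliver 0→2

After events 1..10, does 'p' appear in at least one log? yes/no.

yes

step 1 propose(0,'p'): 0={coor,t=1,log=-}
step 2 deliver 0→1: 1={part,t=1,log=-}
step 3 deliver 1→0: —
step 4 deliver 0→2: 2={part,t=1,log=-}
step 5 deliver 2→0: 0={coor,t=1,log=p}
step 6 deliver 0→2: 2={part,t=1,log=p}
step 7 propose(0,'r'): 0={coor,t=2,log=p}
step 8 deliver 1→2: —
step 9 deliver 2→0: —
step 10 deliver 1→0: —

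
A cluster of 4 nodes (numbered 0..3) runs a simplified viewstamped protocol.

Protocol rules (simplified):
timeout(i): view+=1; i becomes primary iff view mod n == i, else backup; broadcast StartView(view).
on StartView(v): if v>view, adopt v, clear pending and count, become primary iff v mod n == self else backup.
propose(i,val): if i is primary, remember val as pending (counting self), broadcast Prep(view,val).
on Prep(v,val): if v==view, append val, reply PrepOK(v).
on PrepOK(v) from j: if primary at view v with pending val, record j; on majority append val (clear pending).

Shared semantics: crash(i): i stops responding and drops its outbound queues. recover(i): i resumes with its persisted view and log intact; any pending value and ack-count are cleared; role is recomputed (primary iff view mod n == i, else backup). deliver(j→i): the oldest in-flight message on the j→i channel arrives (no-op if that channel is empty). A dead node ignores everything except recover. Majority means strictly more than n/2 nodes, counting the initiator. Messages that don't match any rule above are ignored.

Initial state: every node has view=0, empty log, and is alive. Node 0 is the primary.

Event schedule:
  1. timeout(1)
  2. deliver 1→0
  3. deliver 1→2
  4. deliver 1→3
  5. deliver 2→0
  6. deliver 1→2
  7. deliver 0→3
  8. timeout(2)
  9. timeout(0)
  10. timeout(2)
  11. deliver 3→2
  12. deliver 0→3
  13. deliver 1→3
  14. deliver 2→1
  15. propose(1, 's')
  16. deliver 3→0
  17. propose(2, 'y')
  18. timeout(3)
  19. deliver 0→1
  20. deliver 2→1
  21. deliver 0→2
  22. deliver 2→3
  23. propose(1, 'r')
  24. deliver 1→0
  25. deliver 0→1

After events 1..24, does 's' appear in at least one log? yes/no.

no

1. timeout(1):  <1:prim v1 ->
2. deliver 1→0:  <0:back v1 ->
3. deliver 1→2:  <2:back v1 ->
4. deliver 1→3:  <3:back v1 ->
5. deliver 2→0:  nop
6. deliver 1→2:  nop
7. deliver 0→3:  nop
8. timeout(2):  <2:prim v2 ->
9. timeout(0):  <0:back v2 ->
10. timeout(2):  <2:back v3 ->
11. deliver 3→2:  nop
12. deliver 0→3:  <3:back v2 ->
13. deliver 1→3:  nop
14. deliver 2→1:  <1:back v2 ->
15. propose(1,'s'):  nop
16. deliver 3→0:  nop
17. propose(2,'y'):  nop
18. timeout(3):  <3:prim v3 ->
19. deliver 0→1:  nop
20. deliver 2→1:  <1:back v3 ->
21. deliver 0→2:  nop
22. deliver 2→3:  nop
23. propose(1,'r'):  nop
24. deliver 1→0:  nop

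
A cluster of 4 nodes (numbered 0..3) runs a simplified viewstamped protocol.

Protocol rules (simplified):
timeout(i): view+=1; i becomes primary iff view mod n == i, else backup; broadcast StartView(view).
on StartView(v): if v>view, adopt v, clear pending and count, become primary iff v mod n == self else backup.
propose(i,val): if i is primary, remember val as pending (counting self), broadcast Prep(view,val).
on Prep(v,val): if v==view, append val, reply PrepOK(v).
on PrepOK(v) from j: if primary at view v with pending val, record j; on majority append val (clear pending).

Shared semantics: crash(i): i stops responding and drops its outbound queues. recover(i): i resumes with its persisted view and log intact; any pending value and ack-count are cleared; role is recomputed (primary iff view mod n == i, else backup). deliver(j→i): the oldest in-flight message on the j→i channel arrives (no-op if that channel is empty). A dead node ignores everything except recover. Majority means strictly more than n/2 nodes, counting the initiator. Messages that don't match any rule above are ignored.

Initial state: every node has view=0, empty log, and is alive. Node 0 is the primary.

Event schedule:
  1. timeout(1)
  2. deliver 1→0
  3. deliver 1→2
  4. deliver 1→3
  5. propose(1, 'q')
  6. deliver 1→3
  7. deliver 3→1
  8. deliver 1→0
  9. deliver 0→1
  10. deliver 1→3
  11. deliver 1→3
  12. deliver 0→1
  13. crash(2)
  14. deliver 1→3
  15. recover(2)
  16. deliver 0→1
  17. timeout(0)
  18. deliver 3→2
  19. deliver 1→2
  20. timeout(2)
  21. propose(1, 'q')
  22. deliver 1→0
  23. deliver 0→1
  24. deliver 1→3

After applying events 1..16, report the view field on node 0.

1. timeout(1):  <1:prim v1 ->
2. deliver 1→0:  <0:back v1 ->
3. deliver 1→2:  <2:back v1 ->
4. deliver 1→3:  <3:back v1 ->
5. propose(1,'q'):  nop
6. deliver 1→3:  <3:back v1 q>
7. deliver 3→1:  nop
8. deliver 1→0:  <0:back v1 q>
9. deliver 0→1:  <1:prim v1 q>
10. deliver 1→3:  nop
11. deliver 1→3:  nop
12. deliver 0→1:  nop
13. crash(2):  <2:✗back v1 ->
14. deliver 1→3:  nop
15. recover(2):  <2:back v1 ->
16. deliver 0→1:  nop

1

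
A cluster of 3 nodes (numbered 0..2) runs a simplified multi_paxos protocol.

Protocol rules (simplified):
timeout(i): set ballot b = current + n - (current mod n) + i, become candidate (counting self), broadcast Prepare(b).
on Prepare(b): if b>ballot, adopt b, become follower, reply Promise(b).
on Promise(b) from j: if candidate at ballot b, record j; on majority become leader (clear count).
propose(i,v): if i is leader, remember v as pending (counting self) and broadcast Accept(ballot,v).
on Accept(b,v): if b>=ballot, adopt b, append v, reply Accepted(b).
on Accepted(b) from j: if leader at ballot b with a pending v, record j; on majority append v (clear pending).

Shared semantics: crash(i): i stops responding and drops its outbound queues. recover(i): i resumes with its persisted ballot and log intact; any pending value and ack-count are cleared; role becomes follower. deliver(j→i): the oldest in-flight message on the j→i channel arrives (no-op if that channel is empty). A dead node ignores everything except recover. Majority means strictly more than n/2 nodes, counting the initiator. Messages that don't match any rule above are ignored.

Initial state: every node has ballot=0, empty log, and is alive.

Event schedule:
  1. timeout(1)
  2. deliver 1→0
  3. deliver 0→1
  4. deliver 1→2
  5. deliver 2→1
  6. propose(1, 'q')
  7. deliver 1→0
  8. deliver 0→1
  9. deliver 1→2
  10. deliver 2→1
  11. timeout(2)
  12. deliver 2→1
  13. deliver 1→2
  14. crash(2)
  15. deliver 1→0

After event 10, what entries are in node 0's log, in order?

after 1 — timeout(1): n1:cand/b4/[-]
after 2 — deliver 1→0: n0:foll/b4/[-]
after 3 — deliver 0→1: n1:lead/b4/[-]
after 4 — deliver 1→2: n2:foll/b4/[-]
after 5 — deliver 2→1: ·
after 6 — propose(1,'q'): ·
after 7 — deliver 1→0: n0:foll/b4/[q]
after 8 — deliver 0→1: n1:lead/b4/[q]
after 9 — deliver 1→2: n2:foll/b4/[q]
after 10 — deliver 2→1: ·

q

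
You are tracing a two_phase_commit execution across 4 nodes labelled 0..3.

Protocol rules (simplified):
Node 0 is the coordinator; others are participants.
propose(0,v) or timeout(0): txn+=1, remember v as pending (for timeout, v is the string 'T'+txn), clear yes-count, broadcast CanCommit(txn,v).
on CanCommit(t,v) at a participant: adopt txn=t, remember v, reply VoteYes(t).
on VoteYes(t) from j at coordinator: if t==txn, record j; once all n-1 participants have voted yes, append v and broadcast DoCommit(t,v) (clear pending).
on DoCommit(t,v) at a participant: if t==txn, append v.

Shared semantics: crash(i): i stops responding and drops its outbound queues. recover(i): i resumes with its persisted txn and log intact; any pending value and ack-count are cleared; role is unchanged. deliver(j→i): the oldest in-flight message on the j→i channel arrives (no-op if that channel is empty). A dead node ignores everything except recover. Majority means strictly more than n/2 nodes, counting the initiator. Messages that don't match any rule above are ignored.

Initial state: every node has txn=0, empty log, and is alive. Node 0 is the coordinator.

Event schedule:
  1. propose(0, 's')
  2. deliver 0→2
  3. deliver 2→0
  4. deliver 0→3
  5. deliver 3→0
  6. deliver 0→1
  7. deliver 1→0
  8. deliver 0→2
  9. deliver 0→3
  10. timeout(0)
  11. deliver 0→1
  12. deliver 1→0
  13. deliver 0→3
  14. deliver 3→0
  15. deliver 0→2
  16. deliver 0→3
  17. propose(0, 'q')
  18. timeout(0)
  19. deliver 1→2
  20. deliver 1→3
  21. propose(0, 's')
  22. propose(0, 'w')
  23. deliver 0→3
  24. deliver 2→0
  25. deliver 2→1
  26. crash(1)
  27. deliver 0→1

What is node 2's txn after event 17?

2

after 1 — propose(0,'s'): n0:coor/t1/[-]
after 2 — deliver 0→2: n2:part/t1/[-]
after 3 — deliver 2→0: ·
after 4 — deliver 0→3: n3:part/t1/[-]
after 5 — deliver 3→0: ·
after 6 — deliver 0→1: n1:part/t1/[-]
after 7 — deliver 1→0: n0:coor/t1/[s]
after 8 — deliver 0→2: n2:part/t1/[s]
after 9 — deliver 0→3: n3:part/t1/[s]
after 10 — timeout(0): n0:coor/t2/[s]
after 11 — deliver 0→1: n1:part/t1/[s]
after 12 — deliver 1→0: ·
after 13 — deliver 0→3: n3:part/t2/[s]
after 14 — deliver 3→0: ·
after 15 — deliver 0→2: n2:part/t2/[s]
after 16 — deliver 0→3: ·
after 17 — propose(0,'q'): n0:coor/t3/[s]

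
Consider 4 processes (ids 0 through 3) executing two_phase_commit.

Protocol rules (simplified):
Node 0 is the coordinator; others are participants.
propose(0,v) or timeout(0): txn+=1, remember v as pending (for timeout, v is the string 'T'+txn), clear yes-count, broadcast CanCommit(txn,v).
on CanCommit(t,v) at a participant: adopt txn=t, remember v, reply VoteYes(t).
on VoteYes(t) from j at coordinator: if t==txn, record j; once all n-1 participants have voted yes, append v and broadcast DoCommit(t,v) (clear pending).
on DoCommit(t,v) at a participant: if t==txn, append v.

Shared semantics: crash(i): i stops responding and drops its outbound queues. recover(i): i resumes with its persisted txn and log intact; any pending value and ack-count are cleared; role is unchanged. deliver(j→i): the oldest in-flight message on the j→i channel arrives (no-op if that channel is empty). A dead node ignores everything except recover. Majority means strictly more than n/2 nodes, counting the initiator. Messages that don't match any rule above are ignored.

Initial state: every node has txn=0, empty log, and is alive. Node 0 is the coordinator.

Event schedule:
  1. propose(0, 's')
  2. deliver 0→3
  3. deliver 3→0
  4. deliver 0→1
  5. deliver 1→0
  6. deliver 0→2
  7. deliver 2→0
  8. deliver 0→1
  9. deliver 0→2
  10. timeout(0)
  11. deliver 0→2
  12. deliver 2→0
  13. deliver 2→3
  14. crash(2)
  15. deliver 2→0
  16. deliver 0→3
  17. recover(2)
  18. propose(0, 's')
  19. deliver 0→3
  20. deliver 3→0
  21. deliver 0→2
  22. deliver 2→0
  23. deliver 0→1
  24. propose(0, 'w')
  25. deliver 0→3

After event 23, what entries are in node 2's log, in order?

s

after 1 — propose(0,'s'): n0:coor/t1/[-]
after 2 — deliver 0→3: n3:part/t1/[-]
after 3 — deliver 3→0: ·
after 4 — deliver 0→1: n1:part/t1/[-]
after 5 — deliver 1→0: ·
after 6 — deliver 0→2: n2:part/t1/[-]
after 7 — deliver 2→0: n0:coor/t1/[s]
after 8 — deliver 0→1: n1:part/t1/[s]
after 9 — deliver 0→2: n2:part/t1/[s]
after 10 — timeout(0): n0:coor/t2/[s]
after 11 — deliver 0→2: n2:part/t2/[s]
after 12 — deliver 2→0: ·
after 13 — deliver 2→3: ·
after 14 — crash(2): n2:✗part/t2/[s]
after 15 — deliver 2→0: ·
after 16 — deliver 0→3: n3:part/t1/[s]
after 17 — recover(2): n2:part/t2/[s]
after 18 — propose(0,'s'): n0:coor/t3/[s]
after 19 — deliver 0→3: n3:part/t2/[s]
after 20 — deliver 3→0: ·
after 21 — deliver 0→2: n2:part/t3/[s]
after 22 — deliver 2→0: ·
after 23 — deliver 0→1: n1:part/t2/[s]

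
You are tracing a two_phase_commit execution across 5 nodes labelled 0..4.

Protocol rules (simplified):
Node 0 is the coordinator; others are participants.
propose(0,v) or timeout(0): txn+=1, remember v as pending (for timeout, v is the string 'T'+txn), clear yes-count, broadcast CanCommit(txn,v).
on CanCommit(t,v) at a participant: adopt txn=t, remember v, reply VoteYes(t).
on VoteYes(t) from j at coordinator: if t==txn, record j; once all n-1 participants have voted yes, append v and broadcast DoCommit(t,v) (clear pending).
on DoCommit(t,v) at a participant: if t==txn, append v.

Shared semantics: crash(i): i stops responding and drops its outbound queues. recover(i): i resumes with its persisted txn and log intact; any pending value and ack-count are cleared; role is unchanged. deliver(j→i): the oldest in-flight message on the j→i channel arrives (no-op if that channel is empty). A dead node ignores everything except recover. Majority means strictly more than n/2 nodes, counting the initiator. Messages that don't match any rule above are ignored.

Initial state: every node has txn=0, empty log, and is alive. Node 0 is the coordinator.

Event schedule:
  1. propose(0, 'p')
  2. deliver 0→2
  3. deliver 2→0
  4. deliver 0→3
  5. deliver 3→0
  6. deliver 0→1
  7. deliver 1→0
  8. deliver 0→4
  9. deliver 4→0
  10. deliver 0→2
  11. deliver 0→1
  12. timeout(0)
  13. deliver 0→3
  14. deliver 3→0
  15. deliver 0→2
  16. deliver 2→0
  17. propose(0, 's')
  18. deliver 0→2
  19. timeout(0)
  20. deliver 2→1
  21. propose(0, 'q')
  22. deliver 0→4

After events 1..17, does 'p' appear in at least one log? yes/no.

yes

1. propose(0,'p'):  <0:coor t1 ->
2. deliver 0→2:  <2:part t1 ->
3. deliver 2→0:  nop
4. deliver 0→3:  <3:part t1 ->
5. deliver 3→0:  nop
6. deliver 0→1:  <1:part t1 ->
7. deliver 1→0:  nop
8. deliver 0→4:  <4:part t1 ->
9. deliver 4→0:  <0:coor t1 p>
10. deliver 0→2:  <2:part t1 p>
11. deliver 0→1:  <1:part t1 p>
12. timeout(0):  <0:coor t2 p>
13. deliver 0→3:  <3:part t1 p>
14. deliver 3→0:  nop
15. deliver 0→2:  <2:part t2 p>
16. deliver 2→0:  nop
17. propose(0,'s'):  <0:coor t3 p>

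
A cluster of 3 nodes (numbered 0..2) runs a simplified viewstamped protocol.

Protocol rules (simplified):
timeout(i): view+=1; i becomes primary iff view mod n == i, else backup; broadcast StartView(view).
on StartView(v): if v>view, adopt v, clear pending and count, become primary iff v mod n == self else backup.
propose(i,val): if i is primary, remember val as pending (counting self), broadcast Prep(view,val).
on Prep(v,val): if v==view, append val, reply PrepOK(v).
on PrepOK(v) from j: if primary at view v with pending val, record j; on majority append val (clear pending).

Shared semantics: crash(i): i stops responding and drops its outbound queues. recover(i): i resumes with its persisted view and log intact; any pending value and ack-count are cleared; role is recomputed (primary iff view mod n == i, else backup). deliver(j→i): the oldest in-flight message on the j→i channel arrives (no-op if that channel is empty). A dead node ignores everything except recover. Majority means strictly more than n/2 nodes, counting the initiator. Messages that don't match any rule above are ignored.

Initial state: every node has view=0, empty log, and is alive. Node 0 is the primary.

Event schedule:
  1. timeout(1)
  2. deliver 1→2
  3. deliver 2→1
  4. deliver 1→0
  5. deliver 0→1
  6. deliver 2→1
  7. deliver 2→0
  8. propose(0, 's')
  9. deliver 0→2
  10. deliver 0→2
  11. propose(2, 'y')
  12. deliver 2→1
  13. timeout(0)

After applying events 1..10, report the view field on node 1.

e1 timeout(1): 1[prim,v=1,-]
e2 deliver 1→2: 2[back,v=1,-]
e3 deliver 2→1: ·
e4 deliver 1→0: 0[back,v=1,-]
e5 deliver 0→1: ·
e6 deliver 2→1: ·
e7 deliver 2→0: ·
e8 propose(0,'s'): ·
e9 deliver 0→2: ·
e10 deliver 0→2: ·

1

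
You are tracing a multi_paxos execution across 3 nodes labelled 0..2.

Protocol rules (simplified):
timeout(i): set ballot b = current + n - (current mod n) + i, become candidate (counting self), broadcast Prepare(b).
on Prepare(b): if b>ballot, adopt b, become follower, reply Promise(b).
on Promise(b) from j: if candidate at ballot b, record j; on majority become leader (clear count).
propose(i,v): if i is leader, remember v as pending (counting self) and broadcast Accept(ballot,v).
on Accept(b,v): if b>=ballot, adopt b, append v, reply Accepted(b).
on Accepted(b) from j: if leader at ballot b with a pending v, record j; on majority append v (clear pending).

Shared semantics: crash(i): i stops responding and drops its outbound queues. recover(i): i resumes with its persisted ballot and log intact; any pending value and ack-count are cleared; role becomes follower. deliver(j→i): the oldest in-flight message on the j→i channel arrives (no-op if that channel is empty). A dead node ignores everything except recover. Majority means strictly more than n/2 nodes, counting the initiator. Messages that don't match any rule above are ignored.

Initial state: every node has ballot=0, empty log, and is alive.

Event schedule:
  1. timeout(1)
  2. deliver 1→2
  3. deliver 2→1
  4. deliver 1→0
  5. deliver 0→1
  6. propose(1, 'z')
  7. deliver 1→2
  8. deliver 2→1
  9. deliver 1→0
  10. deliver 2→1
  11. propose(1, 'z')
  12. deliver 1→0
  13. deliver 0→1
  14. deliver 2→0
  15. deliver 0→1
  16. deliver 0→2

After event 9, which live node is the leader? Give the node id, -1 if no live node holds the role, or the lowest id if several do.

1

1. timeout(1):  <1:cand b4 ->
2. deliver 1→2:  <2:foll b4 ->
3. deliver 2→1:  <1:lead b4 ->
4. deliver 1→0:  <0:foll b4 ->
5. deliver 0→1:  nop
6. propose(1,'z'):  nop
7. deliver 1→2:  <2:foll b4 z>
8. deliver 2→1:  <1:lead b4 z>
9. deliver 1→0:  <0:foll b4 z>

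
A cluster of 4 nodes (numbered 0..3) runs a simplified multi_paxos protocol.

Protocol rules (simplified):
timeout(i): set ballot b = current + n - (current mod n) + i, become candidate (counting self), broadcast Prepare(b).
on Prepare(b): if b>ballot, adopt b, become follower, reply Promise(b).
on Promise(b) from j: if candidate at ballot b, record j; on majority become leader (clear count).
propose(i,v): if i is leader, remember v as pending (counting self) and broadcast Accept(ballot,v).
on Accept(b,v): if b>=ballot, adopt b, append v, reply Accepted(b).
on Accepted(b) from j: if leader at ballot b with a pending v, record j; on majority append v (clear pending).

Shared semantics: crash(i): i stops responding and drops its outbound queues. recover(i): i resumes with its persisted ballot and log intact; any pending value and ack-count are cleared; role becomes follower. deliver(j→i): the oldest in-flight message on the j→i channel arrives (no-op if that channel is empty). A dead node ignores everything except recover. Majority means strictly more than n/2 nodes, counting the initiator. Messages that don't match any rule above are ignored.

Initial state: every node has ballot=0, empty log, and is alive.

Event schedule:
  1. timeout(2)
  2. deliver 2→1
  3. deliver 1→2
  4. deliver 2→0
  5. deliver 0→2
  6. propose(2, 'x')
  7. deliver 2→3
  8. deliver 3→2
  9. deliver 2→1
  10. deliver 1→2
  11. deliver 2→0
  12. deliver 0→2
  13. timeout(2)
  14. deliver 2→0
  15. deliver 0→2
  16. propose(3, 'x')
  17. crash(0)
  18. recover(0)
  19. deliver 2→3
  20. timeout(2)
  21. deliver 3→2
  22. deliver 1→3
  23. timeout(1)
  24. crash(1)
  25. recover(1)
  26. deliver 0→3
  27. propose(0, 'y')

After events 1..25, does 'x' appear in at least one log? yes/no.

yes

after 1 — timeout(2): n2:cand/b6/[-]
after 2 — deliver 2→1: n1:foll/b6/[-]
after 3 — deliver 1→2: ·
after 4 — deliver 2→0: n0:foll/b6/[-]
after 5 — deliver 0→2: n2:lead/b6/[-]
after 6 — propose(2,'x'): ·
after 7 — deliver 2→3: n3:foll/b6/[-]
after 8 — deliver 3→2: ·
after 9 — deliver 2→1: n1:foll/b6/[x]
after 10 — deliver 1→2: ·
after 11 — deliver 2→0: n0:foll/b6/[x]
after 12 — deliver 0→2: n2:lead/b6/[x]
after 13 — timeout(2): n2:cand/b10/[x]
after 14 — deliver 2→0: n0:foll/b10/[x]
after 15 — deliver 0→2: ·
after 16 — propose(3,'x'): ·
after 17 — crash(0): n0:✗foll/b10/[x]
after 18 — recover(0): n0:foll/b10/[x]
after 19 — deliver 2→3: n3:foll/b6/[x]
after 20 — timeout(2): n2:cand/b14/[x]
after 21 — deliver 3→2: ·
after 22 — deliver 1→3: ·
after 23 — timeout(1): n1:cand/b9/[x]
after 24 — crash(1): n1:✗cand/b9/[x]
after 25 — recover(1): n1:foll/b9/[x]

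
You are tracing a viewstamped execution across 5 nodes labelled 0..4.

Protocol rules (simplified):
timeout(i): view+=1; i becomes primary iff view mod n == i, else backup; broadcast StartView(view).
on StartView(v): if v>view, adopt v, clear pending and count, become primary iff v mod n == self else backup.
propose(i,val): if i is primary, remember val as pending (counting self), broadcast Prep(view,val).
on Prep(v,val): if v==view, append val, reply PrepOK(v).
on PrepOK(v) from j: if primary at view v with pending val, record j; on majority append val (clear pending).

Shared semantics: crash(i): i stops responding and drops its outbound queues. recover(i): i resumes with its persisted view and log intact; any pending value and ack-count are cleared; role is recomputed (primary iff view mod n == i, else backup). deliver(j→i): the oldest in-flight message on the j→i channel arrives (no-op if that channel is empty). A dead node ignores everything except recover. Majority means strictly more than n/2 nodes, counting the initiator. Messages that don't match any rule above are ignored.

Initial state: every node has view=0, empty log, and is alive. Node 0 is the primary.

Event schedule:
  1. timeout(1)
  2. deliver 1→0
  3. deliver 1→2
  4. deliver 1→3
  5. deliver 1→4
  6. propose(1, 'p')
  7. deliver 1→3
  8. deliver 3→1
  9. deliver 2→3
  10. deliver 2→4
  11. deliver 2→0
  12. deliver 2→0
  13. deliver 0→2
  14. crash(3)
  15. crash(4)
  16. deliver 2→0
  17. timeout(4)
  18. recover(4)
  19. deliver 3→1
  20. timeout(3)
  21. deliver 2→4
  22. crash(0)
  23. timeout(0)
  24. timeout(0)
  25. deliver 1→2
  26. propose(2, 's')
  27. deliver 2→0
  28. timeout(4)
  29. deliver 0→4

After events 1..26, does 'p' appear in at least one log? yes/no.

[1] timeout(1) → N1(prim v1 [-])
[2] deliver 1→0 → N0(back v1 [-])
[3] deliver 1→2 → N2(back v1 [-])
[4] deliver 1→3 → N3(back v1 [-])
[5] deliver 1→4 → N4(back v1 [-])
[6] propose(1,'p') → ∅
[7] deliver 1→3 → N3(back v1 [p])
[8] deliver 3→1 → ∅
[9] deliver 2→3 → ∅
[10] deliver 2→4 → ∅
[11] deliver 2→0 → ∅
[12] deliver 2→0 → ∅
[13] deliver 0→2 → ∅
[14] crash(3) → N3(✗back v1 [p])
[15] crash(4) → N4(✗back v1 [-])
[16] deliver 2→0 → ∅
[17] timeout(4) → ∅
[18] recover(4) → N4(back v1 [-])
[19] deliver 3→1 → ∅
[20] timeout(3) → ∅
[21] deliver 2→4 → ∅
[22] crash(0) → N0(✗back v1 [-])
[23] timeout(0) → ∅
[24] timeout(0) → ∅
[25] deliver 1→2 → N2(back v1 [p])
[26] propose(2,'s') → ∅

yes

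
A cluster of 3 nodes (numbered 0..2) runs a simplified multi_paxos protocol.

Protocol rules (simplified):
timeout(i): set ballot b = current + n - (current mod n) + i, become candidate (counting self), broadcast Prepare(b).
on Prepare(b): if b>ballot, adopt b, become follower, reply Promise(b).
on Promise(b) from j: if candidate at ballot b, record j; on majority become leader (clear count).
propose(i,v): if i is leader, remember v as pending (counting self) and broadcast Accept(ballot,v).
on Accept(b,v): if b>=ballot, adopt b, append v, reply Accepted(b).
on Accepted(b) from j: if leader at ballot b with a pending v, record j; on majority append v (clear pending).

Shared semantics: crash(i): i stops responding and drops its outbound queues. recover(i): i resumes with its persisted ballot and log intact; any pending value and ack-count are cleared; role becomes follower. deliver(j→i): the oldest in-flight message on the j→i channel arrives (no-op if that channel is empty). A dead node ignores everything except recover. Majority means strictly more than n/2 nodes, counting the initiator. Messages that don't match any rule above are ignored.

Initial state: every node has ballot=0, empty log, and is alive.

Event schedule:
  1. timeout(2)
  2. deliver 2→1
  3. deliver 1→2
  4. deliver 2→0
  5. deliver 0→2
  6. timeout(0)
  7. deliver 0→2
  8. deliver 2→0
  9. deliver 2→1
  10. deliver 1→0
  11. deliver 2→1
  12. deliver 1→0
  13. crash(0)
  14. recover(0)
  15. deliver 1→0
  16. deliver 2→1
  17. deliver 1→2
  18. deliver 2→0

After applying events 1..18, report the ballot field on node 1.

5

e1 timeout(2): 2[cand,b=5,-]
e2 deliver 2→1: 1[foll,b=5,-]
e3 deliver 1→2: 2[lead,b=5,-]
e4 deliver 2→0: 0[foll,b=5,-]
e5 deliver 0→2: ·
e6 timeout(0): 0[cand,b=6,-]
e7 deliver 0→2: 2[foll,b=6,-]
e8 deliver 2→0: 0[lead,b=6,-]
e9 deliver 2→1: ·
e10 deliver 1→0: ·
e11 deliver 2→1: ·
e12 deliver 1→0: ·
e13 crash(0): 0[✗lead,b=6,-]
e14 recover(0): 0[foll,b=6,-]
e15 deliver 1→0: ·
e16 deliver 2→1: ·
e17 deliver 1→2: ·
e18 deliver 2→0: ·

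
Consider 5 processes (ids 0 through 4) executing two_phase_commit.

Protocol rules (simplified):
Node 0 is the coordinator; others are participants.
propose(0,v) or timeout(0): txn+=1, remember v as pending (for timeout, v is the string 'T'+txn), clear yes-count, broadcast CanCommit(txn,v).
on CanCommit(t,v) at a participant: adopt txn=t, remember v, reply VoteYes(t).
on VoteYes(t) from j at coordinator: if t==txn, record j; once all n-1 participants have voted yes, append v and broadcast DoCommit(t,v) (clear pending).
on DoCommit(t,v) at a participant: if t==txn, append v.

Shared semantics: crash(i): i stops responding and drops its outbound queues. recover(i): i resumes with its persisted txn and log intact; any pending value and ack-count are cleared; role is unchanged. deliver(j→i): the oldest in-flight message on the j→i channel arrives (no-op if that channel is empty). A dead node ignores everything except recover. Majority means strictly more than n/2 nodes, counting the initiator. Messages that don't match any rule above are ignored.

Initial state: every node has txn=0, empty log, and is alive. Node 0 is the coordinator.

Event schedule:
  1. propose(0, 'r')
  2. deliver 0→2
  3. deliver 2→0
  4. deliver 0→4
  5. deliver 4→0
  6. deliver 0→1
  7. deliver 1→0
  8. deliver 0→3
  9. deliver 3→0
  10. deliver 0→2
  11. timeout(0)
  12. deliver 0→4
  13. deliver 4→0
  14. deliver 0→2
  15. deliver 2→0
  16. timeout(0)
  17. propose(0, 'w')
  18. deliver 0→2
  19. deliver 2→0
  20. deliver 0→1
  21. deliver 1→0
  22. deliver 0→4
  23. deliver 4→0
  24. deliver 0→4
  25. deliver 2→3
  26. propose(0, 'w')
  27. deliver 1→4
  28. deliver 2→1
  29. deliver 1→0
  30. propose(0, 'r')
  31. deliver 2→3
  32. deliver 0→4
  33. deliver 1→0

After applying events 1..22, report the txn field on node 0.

4

[1] propose(0,'r') → N0(coor t1 [-])
[2] deliver 0→2 → N2(part t1 [-])
[3] deliver 2→0 → ∅
[4] deliver 0→4 → N4(part t1 [-])
[5] deliver 4→0 → ∅
[6] deliver 0→1 → N1(part t1 [-])
[7] deliver 1→0 → ∅
[8] deliver 0→3 → N3(part t1 [-])
[9] deliver 3→0 → N0(coor t1 [r])
[10] deliver 0→2 → N2(part t1 [r])
[11] timeout(0) → N0(coor t2 [r])
[12] deliver 0→4 → N4(part t1 [r])
[13] deliver 4→0 → ∅
[14] deliver 0→2 → N2(part t2 [r])
[15] deliver 2→0 → ∅
[16] timeout(0) → N0(coor t3 [r])
[17] propose(0,'w') → N0(coor t4 [r])
[18] deliver 0→2 → N2(part t3 [r])
[19] deliver 2→0 → ∅
[20] deliver 0→1 → N1(part t1 [r])
[21] deliver 1→0 → ∅
[22] deliver 0→4 → N4(part t2 [r])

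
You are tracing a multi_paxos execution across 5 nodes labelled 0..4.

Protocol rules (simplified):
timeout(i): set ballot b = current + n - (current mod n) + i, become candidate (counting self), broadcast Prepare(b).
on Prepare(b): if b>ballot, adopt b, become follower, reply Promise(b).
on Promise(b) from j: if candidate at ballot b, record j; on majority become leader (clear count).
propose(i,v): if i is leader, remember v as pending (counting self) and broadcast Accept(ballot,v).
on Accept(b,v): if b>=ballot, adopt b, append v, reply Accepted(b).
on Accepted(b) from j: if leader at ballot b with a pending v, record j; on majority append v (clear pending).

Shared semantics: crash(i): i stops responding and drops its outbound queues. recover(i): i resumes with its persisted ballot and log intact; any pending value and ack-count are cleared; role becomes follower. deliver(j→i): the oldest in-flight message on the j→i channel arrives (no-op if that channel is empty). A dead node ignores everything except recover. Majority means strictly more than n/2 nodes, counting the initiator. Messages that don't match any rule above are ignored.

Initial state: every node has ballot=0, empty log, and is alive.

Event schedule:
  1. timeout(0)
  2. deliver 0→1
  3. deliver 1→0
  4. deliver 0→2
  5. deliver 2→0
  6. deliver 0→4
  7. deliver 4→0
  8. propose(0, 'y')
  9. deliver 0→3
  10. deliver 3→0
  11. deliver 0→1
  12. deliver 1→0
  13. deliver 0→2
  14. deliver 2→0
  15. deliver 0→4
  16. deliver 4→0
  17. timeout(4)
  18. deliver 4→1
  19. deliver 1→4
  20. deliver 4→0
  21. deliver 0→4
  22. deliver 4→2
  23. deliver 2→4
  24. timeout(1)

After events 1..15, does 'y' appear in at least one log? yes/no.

yes

1. timeout(0):  <0:cand b5 ->
2. deliver 0→1:  <1:foll b5 ->
3. deliver 1→0:  nop
4. deliver 0→2:  <2:foll b5 ->
5. deliver 2→0:  <0:lead b5 ->
6. deliver 0→4:  <4:foll b5 ->
7. deliver 4→0:  nop
8. propose(0,'y'):  nop
9. deliver 0→3:  <3:foll b5 ->
10. deliver 3→0:  nop
11. deliver 0→1:  <1:foll b5 y>
12. deliver 1→0:  nop
13. deliver 0→2:  <2:foll b5 y>
14. deliver 2→0:  <0:lead b5 y>
15. deliver 0→4:  <4:foll b5 y>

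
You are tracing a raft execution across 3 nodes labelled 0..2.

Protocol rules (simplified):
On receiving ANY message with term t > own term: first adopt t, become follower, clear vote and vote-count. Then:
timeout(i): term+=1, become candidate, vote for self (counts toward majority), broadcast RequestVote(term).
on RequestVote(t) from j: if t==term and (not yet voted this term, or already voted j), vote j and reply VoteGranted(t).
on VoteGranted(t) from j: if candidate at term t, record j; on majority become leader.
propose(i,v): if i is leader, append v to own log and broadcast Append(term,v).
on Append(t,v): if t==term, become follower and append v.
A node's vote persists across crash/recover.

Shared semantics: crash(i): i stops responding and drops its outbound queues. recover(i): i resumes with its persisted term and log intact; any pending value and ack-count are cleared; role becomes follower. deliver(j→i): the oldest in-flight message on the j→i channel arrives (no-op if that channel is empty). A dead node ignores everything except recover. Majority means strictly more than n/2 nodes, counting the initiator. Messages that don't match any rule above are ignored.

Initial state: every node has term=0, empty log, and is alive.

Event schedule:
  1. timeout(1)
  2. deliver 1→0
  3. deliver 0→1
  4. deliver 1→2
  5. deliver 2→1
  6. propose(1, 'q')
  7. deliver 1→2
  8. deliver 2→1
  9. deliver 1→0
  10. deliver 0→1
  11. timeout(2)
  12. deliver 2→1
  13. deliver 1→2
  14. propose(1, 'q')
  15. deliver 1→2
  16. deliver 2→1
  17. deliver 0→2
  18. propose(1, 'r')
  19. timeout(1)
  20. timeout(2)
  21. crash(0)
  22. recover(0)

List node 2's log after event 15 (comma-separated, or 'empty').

after 1 — timeout(1): n1:cand/t1/[-]
after 2 — deliver 1→0: n0:foll/t1/[-]
after 3 — deliver 0→1: n1:lead/t1/[-]
after 4 — deliver 1→2: n2:foll/t1/[-]
after 5 — deliver 2→1: ·
after 6 — propose(1,'q'): n1:lead/t1/[q]
after 7 — deliver 1→2: n2:foll/t1/[q]
after 8 — deliver 2→1: ·
after 9 — deliver 1→0: n0:foll/t1/[q]
after 10 — deliver 0→1: ·
after 11 — timeout(2): n2:cand/t2/[q]
after 12 — deliver 2→1: n1:foll/t2/[q]
after 13 — deliver 1→2: n2:lead/t2/[q]
after 14 — propose(1,'q'): ·
after 15 — deliver 1→2: ·

q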